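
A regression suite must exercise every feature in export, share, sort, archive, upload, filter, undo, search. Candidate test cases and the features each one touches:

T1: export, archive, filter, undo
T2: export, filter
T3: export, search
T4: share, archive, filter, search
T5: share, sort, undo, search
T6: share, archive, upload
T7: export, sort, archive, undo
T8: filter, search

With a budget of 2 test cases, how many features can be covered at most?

Choosing T1, T5 covers {export, share, sort, archive, filter, undo, search} — 7 features.
No choice of 2 test cases does better; here upload is left uncovered.

7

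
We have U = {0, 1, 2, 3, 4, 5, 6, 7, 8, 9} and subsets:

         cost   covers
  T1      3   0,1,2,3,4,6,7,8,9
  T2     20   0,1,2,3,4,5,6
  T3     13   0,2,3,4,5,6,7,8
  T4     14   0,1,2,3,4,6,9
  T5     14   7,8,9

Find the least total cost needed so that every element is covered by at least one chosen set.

T1, T3 cover every element at cost 3 + 13 = 16.
Any cover uses at least 2 sets; among all covering selections none totals below 16.

16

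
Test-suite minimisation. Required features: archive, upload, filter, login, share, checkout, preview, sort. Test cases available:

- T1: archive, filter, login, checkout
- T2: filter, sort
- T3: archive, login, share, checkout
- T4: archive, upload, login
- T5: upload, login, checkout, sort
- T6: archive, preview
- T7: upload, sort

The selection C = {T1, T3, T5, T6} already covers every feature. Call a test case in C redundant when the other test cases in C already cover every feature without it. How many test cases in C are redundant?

Drop T1: filter uncovered — not redundant.
Drop T3: share uncovered — not redundant.
Drop T5: upload, sort uncovered — not redundant.
Drop T6: preview uncovered — not redundant.
None of the test cases in C is redundant.

0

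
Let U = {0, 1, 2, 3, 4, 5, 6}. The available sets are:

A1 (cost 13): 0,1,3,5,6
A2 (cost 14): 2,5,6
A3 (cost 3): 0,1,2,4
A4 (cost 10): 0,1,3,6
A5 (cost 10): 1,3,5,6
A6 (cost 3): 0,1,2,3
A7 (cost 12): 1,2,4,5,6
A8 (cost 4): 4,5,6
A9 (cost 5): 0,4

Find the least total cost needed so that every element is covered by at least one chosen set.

7

A6, A8 cover every element at cost 3 + 4 = 7.
Any cover uses at least 2 sets; among all covering selections none totals below 7.
Greedy by coverage-per-cost would pick A3, A8, A6 for 10 — worse than the optimum 7.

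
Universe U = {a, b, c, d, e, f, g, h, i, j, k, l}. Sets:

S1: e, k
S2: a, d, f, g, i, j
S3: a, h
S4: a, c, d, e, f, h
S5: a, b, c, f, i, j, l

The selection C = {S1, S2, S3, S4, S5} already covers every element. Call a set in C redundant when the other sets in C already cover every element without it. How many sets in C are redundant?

Drop S1: k uncovered — not redundant.
Drop S2: g uncovered — not redundant.
Drop S3: the rest still cover every element — redundant.
Drop S4: the rest still cover every element — redundant.
Drop S5: b, l uncovered — not redundant.
2 redundant: S3, S4.

2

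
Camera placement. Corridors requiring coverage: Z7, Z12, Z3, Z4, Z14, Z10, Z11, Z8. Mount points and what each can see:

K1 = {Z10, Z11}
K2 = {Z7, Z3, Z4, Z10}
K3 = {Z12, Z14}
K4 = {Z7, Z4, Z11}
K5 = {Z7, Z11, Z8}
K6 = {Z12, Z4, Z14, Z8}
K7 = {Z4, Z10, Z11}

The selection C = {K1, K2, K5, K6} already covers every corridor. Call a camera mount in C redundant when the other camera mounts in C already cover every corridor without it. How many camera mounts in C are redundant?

2

Drop K1: the rest still cover every corridor — redundant.
Drop K2: Z3 uncovered — not redundant.
Drop K5: the rest still cover every corridor — redundant.
Drop K6: Z12, Z14 uncovered — not redundant.
2 redundant: K1, K5.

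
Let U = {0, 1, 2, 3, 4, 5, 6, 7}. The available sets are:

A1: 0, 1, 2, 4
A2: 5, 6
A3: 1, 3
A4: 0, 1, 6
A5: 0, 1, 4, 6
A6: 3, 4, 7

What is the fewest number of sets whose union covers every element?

3

A1, A2, A6 together cover {0, 1, 2, 3, 4, 5, 6, 7} — every element.
No 2 of the 6 sets cover everything (all 15 pairs fall short), so 3 is minimum.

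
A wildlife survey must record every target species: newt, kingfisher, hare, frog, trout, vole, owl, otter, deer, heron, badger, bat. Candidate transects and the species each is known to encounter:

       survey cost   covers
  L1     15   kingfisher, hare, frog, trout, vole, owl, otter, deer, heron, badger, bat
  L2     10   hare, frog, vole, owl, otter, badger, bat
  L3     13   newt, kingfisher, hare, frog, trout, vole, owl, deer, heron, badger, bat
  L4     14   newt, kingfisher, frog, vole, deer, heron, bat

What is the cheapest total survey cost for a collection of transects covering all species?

L2, L3 cover every species at survey cost 10 + 13 = 23.
Any cover uses at least 2 transects; among all covering selections none totals below 23.

23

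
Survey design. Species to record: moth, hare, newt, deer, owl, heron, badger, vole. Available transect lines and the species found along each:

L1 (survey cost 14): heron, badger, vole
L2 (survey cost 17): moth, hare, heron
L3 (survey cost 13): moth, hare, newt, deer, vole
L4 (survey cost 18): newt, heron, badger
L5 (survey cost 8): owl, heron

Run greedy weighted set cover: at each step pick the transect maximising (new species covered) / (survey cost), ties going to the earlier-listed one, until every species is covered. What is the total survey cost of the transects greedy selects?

35

Pick 1: L3 adds 5 new (moth, hare, newt, deer, vole) at survey cost 13 (ratio 5/13).
Pick 2: L5 adds 2 new (owl, heron) at survey cost 8 (ratio 2/8).
Pick 3: L1 adds 1 new (badger) at survey cost 14 (ratio 1/14).
Greedy total survey cost: 13 + 8 + 14 = 35.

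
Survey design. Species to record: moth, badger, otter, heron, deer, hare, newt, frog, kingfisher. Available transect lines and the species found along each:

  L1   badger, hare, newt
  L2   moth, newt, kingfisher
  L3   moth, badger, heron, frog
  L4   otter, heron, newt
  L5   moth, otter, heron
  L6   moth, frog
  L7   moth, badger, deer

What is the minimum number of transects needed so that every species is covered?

L1, L2, L3, L4, L7 together cover {moth, badger, otter, heron, deer, hare, newt, frog, kingfisher} — every species.
No 4 of the 7 transects cover everything (all 35 size-4 selections fall short), so 5 is minimum.

5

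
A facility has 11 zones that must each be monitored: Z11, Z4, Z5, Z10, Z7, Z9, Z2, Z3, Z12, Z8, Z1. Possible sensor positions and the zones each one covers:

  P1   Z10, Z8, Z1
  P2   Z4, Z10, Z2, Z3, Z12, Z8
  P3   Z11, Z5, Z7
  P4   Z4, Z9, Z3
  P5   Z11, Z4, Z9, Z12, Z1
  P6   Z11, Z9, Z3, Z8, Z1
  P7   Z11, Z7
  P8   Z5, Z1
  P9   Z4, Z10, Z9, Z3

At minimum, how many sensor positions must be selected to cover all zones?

P2, P3, P5 together cover {Z11, Z4, Z5, Z10, Z7, Z9, Z2, Z3, Z12, Z8, Z1} — every zone.
No 2 of the 9 sensor positions cover everything (all 36 pairs fall short), so 3 is minimum.

3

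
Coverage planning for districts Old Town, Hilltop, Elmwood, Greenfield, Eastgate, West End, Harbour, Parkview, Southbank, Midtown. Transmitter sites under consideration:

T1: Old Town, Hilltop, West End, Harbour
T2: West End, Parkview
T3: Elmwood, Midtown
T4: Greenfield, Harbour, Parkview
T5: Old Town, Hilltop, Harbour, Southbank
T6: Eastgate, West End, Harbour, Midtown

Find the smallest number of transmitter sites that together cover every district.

T3, T4, T5, T6 together cover {Old Town, Hilltop, Elmwood, Greenfield, Eastgate, West End, Harbour, Parkview, Southbank, Midtown} — every district.
No 3 of the 6 transmitter sites cover everything (all 20 triples fall short), so 4 is minimum.

4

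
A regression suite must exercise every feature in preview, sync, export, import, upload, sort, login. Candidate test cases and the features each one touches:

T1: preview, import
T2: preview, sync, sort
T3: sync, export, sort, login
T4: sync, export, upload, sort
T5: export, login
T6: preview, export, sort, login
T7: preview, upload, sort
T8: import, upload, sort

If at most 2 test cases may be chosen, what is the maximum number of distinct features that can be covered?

Choosing T1, T3 covers {preview, sync, export, import, sort, login} — 6 features.
No choice of 2 test cases does better; here upload is left uncovered.

6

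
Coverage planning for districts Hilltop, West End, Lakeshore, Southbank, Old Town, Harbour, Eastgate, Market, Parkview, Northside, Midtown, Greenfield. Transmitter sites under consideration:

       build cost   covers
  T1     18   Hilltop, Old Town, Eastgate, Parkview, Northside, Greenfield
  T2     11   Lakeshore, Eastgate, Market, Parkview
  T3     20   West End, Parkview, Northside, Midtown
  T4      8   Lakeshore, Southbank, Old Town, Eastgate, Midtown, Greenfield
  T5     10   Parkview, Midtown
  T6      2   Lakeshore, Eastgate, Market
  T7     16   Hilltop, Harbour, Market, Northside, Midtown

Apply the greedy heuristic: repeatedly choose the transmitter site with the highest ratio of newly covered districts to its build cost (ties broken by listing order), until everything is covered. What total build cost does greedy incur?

46

Pick 1: T6 adds 3 new (Lakeshore, Eastgate, Market) at build cost 2 (ratio 3/2).
Pick 2: T4 adds 4 new (Southbank, Old Town, Midtown, Greenfield) at build cost 8 (ratio 4/8).
Pick 3: T7 adds 3 new (Hilltop, Harbour, Northside) at build cost 16 (ratio 3/16).
Pick 4: T3 adds 2 new (West End, Parkview) at build cost 20 (ratio 2/20).
Greedy total build cost: 2 + 8 + 16 + 20 = 46. (The true optimum is 44, so greedy overshoots here.)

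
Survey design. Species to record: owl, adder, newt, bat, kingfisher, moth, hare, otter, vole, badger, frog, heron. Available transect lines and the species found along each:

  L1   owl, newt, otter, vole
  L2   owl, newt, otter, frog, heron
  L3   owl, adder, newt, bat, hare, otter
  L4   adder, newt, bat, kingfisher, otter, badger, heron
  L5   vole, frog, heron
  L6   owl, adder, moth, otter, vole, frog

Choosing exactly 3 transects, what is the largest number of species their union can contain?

Choosing L3, L4, L6 covers {owl, adder, newt, bat, kingfisher, moth, hare, otter, vole, badger, frog, heron} — 12 species.
That is all 12 species.

12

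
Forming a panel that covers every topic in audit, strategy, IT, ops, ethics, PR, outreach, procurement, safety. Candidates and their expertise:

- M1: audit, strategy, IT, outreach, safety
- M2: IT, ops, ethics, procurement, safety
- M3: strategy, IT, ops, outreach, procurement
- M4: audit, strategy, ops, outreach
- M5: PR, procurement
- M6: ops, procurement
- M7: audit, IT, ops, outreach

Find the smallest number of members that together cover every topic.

M1, M2, M5 together cover {audit, strategy, IT, ops, ethics, PR, outreach, procurement, safety} — every topic.
No 2 of the 7 members cover everything (all 21 pairs fall short), so 3 is minimum.

3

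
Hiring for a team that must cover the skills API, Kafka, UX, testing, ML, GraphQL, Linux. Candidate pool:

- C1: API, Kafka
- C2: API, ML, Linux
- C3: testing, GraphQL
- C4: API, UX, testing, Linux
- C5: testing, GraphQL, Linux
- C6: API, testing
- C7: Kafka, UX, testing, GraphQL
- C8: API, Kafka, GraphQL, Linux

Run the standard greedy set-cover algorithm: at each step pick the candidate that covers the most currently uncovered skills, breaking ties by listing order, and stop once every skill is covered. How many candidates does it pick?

3

Pick 1: C4 covers 4 new skills (API, UX, testing, Linux).
Pick 2: C7 covers 2 new skills (Kafka, GraphQL).
Pick 3: C2 covers 1 new skills (ML).
Greedy uses 3 candidates. (The true minimum is 2.)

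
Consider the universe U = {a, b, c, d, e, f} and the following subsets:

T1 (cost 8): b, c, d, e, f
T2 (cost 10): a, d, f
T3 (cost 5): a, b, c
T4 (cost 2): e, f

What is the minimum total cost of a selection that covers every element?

13

T1, T3 cover every element at cost 8 + 5 = 13.
Any cover uses at least 2 sets; among all covering selections none totals below 13.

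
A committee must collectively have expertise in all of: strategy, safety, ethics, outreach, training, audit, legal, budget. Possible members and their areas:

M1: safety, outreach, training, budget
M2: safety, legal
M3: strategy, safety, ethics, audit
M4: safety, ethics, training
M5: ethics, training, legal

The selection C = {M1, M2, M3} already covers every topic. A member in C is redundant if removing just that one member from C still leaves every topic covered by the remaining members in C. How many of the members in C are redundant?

0

Drop M1: outreach, training, budget uncovered — not redundant.
Drop M2: legal uncovered — not redundant.
Drop M3: strategy, ethics, audit uncovered — not redundant.
None of the members in C is redundant.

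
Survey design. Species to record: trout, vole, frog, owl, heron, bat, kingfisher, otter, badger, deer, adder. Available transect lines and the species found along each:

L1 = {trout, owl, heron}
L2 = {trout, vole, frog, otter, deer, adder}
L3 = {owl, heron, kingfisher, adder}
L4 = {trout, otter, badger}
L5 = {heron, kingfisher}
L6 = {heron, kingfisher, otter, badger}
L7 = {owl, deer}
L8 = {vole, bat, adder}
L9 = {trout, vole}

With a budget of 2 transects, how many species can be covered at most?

9

Choosing L2, L3 covers {trout, vole, frog, owl, heron, kingfisher, otter, deer, adder} — 9 species.
No choice of 2 transects does better; here bat, badger are left uncovered.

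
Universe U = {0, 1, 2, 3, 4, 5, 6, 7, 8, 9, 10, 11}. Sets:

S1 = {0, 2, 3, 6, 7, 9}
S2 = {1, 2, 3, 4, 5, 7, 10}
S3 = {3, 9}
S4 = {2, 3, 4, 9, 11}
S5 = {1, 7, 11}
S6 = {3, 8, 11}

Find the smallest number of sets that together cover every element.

S1, S2, S6 together cover {0, 1, 2, 3, 4, 5, 6, 7, 8, 9, 10, 11} — every element.
No 2 of the 6 sets cover everything (all 15 pairs fall short), so 3 is minimum.

3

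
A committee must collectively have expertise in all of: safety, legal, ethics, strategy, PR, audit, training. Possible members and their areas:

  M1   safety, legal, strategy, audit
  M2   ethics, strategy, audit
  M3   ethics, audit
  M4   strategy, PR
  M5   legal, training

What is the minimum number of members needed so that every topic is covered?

4

M1, M2, M4, M5 together cover {safety, legal, ethics, strategy, PR, audit, training} — every topic.
No 3 of the 5 members cover everything (all 10 triples fall short), so 4 is minimum.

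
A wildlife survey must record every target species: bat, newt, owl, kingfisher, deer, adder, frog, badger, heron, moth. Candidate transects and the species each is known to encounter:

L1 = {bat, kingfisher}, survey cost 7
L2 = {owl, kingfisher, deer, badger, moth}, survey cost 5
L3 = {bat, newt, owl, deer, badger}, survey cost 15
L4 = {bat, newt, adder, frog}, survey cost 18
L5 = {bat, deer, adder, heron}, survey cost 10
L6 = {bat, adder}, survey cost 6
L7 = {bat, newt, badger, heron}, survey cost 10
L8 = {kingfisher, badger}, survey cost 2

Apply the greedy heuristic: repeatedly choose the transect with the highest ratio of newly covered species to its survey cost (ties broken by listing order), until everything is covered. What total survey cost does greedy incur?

Pick 1: L2 adds 5 new (owl, kingfisher, deer, badger, moth) at survey cost 5 (ratio 5/5).
Pick 2: L6 adds 2 new (bat, adder) at survey cost 6 (ratio 2/6).
Pick 3: L7 adds 2 new (newt, heron) at survey cost 10 (ratio 2/10).
Pick 4: L4 adds 1 new (frog) at survey cost 18 (ratio 1/18).
Greedy total survey cost: 5 + 6 + 10 + 18 = 39. (The true optimum is 33, so greedy overshoots here.)

39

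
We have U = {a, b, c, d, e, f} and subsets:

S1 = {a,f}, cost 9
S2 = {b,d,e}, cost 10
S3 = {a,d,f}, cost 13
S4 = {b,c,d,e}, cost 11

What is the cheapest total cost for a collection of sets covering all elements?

S1, S4 cover every element at cost 9 + 11 = 20.
Any cover uses at least 2 sets; among all covering selections none totals below 20.

20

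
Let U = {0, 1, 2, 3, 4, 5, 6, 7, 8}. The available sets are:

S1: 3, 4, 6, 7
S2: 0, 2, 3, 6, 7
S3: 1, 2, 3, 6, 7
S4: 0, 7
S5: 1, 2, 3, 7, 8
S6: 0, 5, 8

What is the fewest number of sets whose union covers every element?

3

S1, S3, S6 together cover {0, 1, 2, 3, 4, 5, 6, 7, 8} — every element.
No 2 of the 6 sets cover everything (all 15 pairs fall short), so 3 is minimum.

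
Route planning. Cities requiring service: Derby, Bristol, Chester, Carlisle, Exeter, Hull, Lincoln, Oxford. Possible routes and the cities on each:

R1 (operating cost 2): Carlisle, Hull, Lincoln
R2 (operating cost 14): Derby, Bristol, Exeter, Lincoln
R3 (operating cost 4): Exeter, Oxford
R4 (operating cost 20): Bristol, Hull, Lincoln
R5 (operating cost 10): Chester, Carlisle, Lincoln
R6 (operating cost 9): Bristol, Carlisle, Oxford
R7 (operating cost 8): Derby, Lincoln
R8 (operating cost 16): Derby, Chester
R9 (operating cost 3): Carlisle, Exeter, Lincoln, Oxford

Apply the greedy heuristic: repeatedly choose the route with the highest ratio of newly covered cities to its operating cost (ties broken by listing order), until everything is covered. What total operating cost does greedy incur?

Pick 1: R1 adds 3 new (Carlisle, Hull, Lincoln) at operating cost 2 (ratio 3/2).
Pick 2: R9 adds 2 new (Exeter, Oxford) at operating cost 3 (ratio 2/3).
Pick 3: R2 adds 2 new (Derby, Bristol) at operating cost 14 (ratio 2/14).
Pick 4: R5 adds 1 new (Chester) at operating cost 10 (ratio 1/10).
Greedy total operating cost: 2 + 3 + 14 + 10 = 29.

29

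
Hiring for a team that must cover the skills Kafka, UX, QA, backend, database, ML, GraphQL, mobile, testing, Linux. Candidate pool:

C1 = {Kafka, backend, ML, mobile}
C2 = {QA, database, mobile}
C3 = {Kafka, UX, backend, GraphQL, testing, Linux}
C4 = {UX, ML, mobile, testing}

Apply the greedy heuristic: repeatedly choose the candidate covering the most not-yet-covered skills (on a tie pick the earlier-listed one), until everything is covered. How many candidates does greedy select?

3

Pick 1: C3 covers 6 new skills (Kafka, UX, backend, GraphQL, testing, Linux).
Pick 2: C2 covers 3 new skills (QA, database, mobile).
Pick 3: C1 covers 1 new skills (ML).
Greedy uses 3 candidates.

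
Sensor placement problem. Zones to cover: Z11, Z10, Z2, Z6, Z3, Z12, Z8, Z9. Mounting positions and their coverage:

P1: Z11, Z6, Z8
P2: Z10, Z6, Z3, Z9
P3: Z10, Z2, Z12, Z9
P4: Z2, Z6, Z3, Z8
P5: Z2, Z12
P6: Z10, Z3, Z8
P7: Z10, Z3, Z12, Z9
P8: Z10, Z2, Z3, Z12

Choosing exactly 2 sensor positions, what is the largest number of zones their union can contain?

Choosing P1, P3 covers {Z11, Z10, Z2, Z6, Z12, Z8, Z9} — 7 zones.
No choice of 2 sensor positions does better; here Z3 is left uncovered.

7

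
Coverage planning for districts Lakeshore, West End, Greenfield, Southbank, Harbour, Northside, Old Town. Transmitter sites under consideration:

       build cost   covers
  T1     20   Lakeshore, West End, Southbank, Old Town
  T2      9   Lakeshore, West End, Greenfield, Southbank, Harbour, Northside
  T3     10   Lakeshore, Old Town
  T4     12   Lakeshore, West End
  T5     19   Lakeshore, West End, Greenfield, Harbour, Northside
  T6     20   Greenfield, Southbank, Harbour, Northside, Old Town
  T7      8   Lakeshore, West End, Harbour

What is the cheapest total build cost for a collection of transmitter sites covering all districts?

T2, T3 cover every district at build cost 9 + 10 = 19.
Any cover uses at least 2 transmitter sites; among all covering selections none totals below 19.

19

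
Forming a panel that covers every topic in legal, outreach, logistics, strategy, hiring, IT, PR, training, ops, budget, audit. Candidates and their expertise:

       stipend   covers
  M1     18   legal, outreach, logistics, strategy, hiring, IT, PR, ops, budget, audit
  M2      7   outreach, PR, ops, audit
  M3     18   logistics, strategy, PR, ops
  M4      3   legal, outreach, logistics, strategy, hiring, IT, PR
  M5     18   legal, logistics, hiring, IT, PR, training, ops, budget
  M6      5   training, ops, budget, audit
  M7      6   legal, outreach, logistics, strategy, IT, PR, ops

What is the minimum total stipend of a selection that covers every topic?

M4, M6 cover every topic at stipend 3 + 5 = 8.
Any cover uses at least 2 members; among all covering selections none totals below 8.

8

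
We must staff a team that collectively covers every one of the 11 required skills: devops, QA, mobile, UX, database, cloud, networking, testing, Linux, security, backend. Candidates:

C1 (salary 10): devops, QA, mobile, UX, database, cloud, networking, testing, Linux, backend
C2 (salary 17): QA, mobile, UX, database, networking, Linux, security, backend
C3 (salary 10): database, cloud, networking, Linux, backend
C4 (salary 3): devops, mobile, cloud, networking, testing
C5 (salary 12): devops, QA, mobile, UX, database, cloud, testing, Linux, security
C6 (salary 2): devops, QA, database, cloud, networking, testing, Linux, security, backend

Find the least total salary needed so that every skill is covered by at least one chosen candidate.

12

C1, C6 cover every skill at salary 10 + 2 = 12.
Any cover uses at least 2 candidates; among all covering selections none totals below 12.
Greedy by coverage-per-salary would pick C6, C4, C1 for 15 — worse than the optimum 12.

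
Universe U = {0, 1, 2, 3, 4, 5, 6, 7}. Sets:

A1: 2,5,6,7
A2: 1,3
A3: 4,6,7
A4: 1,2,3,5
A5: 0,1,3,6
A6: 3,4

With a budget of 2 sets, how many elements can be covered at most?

Choosing A1, A5 covers {0, 1, 2, 3, 5, 6, 7} — 7 elements.
No choice of 2 sets does better; here 4 is left uncovered.

7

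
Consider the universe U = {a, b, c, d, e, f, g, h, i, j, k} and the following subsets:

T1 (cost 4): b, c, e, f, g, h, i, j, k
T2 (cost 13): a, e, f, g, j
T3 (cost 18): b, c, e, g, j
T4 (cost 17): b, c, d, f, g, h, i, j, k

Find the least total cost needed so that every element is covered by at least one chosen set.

30

T2, T4 cover every element at cost 13 + 17 = 30.
Any cover uses at least 2 sets; among all covering selections none totals below 30.
Greedy by coverage-per-cost would pick T1, T2, T4 for 34 — worse than the optimum 30.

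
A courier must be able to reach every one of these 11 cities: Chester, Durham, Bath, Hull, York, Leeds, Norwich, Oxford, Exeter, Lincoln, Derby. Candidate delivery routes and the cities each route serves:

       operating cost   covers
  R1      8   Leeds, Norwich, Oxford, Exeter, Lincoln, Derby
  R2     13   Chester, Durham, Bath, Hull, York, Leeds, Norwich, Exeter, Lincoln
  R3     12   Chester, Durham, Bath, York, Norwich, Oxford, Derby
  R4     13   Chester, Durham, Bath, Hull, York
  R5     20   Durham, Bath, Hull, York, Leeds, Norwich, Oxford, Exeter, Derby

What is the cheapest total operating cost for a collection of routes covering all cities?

21

R1, R2 cover every city at operating cost 8 + 13 = 21.
Any cover uses at least 2 routes; among all covering selections none totals below 21.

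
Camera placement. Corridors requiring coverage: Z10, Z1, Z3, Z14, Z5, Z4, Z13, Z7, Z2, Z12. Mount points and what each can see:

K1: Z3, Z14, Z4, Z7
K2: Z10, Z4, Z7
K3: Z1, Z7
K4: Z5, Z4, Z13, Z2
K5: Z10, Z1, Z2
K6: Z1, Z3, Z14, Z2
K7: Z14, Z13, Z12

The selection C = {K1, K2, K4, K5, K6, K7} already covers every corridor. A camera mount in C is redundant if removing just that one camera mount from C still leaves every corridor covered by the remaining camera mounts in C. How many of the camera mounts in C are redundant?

4

Drop K1: the rest still cover every corridor — redundant.
Drop K2: the rest still cover every corridor — redundant.
Drop K4: Z5 uncovered — not redundant.
Drop K5: the rest still cover every corridor — redundant.
Drop K6: the rest still cover every corridor — redundant.
Drop K7: Z12 uncovered — not redundant.
4 redundant: K1, K2, K5, K6.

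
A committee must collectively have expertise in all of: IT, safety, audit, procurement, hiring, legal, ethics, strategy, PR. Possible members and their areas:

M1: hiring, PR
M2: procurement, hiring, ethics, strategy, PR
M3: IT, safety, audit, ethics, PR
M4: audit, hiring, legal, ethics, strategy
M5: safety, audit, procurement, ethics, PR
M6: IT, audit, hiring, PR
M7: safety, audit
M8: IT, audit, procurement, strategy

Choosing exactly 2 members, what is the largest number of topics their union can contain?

8

Choosing M2, M3 covers {IT, safety, audit, procurement, hiring, ethics, strategy, PR} — 8 topics.
No choice of 2 members does better; here legal is left uncovered.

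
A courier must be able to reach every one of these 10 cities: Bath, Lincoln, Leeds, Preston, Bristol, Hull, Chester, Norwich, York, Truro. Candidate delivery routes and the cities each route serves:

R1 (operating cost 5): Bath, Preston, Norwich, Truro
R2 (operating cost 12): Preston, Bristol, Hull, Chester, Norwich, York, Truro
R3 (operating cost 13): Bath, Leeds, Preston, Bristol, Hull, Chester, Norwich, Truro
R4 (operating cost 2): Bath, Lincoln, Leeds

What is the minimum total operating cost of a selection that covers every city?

14

R2, R4 cover every city at operating cost 12 + 2 = 14.
Any cover uses at least 2 routes; among all covering selections none totals below 14.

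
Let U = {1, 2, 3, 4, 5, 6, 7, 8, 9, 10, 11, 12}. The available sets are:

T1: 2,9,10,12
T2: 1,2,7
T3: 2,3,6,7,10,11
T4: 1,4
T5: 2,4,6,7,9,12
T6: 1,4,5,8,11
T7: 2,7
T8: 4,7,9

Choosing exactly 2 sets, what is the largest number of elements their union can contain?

Choosing T3, T6 covers {1, 2, 3, 4, 5, 6, 7, 8, 10, 11} — 10 elements.
No choice of 2 sets does better; here 9, 12 are left uncovered.

10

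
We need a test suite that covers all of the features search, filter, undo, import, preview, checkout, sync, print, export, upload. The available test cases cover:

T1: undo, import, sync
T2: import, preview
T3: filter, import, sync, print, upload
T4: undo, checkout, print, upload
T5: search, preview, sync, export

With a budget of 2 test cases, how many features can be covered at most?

8

Choosing T3, T5 covers {search, filter, import, preview, sync, print, export, upload} — 8 features.
No choice of 2 test cases does better; here undo, checkout are left uncovered.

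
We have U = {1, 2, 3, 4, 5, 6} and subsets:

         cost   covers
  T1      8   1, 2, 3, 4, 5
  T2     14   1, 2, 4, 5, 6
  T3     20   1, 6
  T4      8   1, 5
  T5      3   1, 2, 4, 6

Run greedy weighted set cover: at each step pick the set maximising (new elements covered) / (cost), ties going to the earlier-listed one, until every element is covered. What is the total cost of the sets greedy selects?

Pick 1: T5 adds 4 new (1, 2, 4, 6) at cost 3 (ratio 4/3).
Pick 2: T1 adds 2 new (3, 5) at cost 8 (ratio 2/8).
Greedy total cost: 3 + 8 = 11.

11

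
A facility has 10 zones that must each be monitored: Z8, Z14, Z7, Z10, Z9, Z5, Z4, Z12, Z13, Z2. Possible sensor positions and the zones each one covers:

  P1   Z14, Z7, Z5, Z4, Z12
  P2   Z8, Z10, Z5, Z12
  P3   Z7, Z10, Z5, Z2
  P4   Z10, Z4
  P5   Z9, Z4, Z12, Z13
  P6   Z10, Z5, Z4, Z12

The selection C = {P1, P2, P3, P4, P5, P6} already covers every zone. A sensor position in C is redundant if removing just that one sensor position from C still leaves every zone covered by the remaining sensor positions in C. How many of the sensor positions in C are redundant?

2

Drop P1: Z14 uncovered — not redundant.
Drop P2: Z8 uncovered — not redundant.
Drop P3: Z2 uncovered — not redundant.
Drop P4: the rest still cover every zone — redundant.
Drop P5: Z9, Z13 uncovered — not redundant.
Drop P6: the rest still cover every zone — redundant.
2 redundant: P4, P6.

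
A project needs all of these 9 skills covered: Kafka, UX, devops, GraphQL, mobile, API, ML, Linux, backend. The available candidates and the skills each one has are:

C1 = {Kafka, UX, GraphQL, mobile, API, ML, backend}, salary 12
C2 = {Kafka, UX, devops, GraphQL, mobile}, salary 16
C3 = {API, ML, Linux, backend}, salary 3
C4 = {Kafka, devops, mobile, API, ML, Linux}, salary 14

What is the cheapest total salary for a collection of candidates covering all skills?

19

C2, C3 cover every skill at salary 16 + 3 = 19.
Any cover uses at least 2 candidates; among all covering selections none totals below 19.
Greedy by coverage-per-salary would pick C3, C1, C4 for 29 — worse than the optimum 19.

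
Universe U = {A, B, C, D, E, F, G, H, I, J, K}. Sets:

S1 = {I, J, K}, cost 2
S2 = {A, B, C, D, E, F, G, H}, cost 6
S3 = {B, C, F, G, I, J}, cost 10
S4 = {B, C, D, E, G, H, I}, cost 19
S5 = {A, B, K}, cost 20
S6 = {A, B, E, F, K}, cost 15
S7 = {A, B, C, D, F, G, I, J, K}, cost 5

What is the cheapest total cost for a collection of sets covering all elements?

S1, S2 cover every element at cost 2 + 6 = 8.
Any cover uses at least 2 sets; among all covering selections none totals below 8.
Greedy by coverage-per-cost would pick S7, S2 for 11 — worse than the optimum 8.

8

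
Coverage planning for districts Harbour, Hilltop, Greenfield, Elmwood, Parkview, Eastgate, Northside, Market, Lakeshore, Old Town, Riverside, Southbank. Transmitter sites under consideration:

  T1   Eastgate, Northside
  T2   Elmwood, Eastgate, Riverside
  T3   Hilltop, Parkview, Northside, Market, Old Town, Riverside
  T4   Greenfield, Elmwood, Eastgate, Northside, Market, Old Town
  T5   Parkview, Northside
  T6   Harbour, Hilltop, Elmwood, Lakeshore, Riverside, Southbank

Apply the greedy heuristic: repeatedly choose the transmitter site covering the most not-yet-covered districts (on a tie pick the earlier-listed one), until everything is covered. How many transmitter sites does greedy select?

Pick 1: T3 covers 6 new districts (Hilltop, Parkview, Northside, Market, Old Town, Riverside).
Pick 2: T6 covers 4 new districts (Harbour, Elmwood, Lakeshore, Southbank).
Pick 3: T4 covers 2 new districts (Greenfield, Eastgate).
Greedy uses 3 transmitter sites.

3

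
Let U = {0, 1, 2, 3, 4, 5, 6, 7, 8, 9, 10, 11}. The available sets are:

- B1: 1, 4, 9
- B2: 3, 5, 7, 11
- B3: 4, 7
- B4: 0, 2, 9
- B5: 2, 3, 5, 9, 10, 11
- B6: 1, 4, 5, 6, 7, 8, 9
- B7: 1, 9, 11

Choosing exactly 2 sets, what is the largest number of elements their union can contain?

Choosing B5, B6 covers {1, 2, 3, 4, 5, 6, 7, 8, 9, 10, 11} — 11 elements.
No choice of 2 sets does better; here 0 is left uncovered.

11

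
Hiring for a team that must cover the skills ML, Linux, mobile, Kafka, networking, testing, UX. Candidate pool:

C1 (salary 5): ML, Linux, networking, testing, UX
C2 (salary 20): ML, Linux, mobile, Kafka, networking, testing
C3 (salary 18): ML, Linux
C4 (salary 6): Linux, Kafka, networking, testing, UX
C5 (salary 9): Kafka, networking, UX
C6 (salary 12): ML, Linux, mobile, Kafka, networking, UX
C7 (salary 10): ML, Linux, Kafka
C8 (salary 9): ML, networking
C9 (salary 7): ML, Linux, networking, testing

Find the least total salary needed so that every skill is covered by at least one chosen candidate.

C1, C6 cover every skill at salary 5 + 12 = 17.
Any cover uses at least 2 candidates; among all covering selections none totals below 17.
Greedy by coverage-per-salary would pick C1, C4, C6 for 23 — worse than the optimum 17.

17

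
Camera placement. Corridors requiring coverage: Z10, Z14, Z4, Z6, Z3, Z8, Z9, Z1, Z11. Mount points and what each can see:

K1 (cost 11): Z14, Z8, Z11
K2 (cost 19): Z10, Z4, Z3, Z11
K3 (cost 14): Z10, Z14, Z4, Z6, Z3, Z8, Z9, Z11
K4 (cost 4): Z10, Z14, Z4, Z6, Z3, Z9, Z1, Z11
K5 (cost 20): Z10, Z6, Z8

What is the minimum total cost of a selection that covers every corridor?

15

K1, K4 cover every corridor at cost 11 + 4 = 15.
Any cover uses at least 2 camera mounts; among all covering selections none totals below 15.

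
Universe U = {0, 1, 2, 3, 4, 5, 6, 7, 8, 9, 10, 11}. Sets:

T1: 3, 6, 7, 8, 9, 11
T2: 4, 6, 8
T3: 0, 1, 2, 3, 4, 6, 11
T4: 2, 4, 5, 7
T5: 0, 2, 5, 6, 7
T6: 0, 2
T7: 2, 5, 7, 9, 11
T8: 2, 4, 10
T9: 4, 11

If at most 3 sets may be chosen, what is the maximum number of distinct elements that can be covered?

Choosing T1, T3, T4 covers {0, 1, 2, 3, 4, 5, 6, 7, 8, 9, 11} — 11 elements.
No choice of 3 sets does better; here 10 is left uncovered.

11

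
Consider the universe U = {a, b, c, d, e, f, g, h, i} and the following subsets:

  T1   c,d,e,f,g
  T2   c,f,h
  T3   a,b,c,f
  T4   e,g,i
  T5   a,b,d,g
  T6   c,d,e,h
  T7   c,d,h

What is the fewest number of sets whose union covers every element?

3

T2, T4, T5 together cover {a, b, c, d, e, f, g, h, i} — every element.
No 2 of the 7 sets cover everything (all 21 pairs fall short), so 3 is minimum.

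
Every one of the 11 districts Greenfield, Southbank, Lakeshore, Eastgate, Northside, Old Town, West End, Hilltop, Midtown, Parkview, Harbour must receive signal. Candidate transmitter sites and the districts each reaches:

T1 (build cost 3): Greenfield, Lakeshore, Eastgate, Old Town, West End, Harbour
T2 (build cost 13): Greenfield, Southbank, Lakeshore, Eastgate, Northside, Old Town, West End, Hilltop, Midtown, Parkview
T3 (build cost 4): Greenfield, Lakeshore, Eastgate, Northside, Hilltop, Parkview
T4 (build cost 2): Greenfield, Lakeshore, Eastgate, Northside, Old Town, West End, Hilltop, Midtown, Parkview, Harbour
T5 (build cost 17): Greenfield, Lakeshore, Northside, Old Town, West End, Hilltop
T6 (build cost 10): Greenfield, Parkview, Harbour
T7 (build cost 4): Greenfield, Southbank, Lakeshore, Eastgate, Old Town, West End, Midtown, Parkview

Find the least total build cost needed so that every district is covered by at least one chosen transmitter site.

T4, T7 cover every district at build cost 2 + 4 = 6.
Any cover uses at least 2 transmitter sites; among all covering selections none totals below 6.

6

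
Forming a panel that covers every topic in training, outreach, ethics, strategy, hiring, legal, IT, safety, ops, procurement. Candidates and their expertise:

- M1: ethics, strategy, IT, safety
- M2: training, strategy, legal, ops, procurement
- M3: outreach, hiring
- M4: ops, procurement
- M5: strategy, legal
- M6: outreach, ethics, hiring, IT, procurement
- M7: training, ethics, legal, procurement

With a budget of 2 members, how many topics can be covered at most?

Choosing M2, M6 covers {training, outreach, ethics, strategy, hiring, legal, IT, ops, procurement} — 9 topics.
No choice of 2 members does better; here safety is left uncovered.

9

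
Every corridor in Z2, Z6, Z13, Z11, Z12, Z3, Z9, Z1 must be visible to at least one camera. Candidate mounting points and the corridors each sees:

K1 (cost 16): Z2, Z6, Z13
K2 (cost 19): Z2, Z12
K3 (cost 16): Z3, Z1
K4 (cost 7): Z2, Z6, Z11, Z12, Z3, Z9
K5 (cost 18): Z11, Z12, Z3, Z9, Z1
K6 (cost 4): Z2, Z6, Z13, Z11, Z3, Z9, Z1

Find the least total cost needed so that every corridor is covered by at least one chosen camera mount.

K4, K6 cover every corridor at cost 7 + 4 = 11.
Any cover uses at least 2 camera mounts; among all covering selections none totals below 11.

11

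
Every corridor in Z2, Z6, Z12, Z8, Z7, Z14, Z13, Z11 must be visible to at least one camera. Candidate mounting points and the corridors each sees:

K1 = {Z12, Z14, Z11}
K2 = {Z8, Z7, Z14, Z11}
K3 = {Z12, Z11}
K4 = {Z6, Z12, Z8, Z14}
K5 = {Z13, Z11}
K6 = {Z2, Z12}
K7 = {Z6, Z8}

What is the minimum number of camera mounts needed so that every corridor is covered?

4

K2, K4, K5, K6 together cover {Z2, Z6, Z12, Z8, Z7, Z14, Z13, Z11} — every corridor.
No 3 of the 7 camera mounts cover everything (all 35 triples fall short), so 4 is minimum.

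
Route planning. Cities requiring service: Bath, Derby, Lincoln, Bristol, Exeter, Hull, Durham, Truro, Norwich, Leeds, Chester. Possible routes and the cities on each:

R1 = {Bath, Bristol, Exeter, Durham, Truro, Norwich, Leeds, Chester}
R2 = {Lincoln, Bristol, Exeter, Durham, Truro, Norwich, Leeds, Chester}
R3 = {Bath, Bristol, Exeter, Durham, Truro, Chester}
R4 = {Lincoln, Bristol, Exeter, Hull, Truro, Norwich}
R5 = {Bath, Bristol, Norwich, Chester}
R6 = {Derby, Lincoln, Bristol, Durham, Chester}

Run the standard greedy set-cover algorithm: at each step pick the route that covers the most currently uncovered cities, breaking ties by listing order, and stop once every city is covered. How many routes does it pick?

Pick 1: R1 covers 8 new cities (Bath, Bristol, Exeter, Durham, Truro, Norwich, Leeds, Chester).
Pick 2: R4 covers 2 new cities (Lincoln, Hull).
Pick 3: R6 covers 1 new cities (Derby).
Greedy uses 3 routes.

3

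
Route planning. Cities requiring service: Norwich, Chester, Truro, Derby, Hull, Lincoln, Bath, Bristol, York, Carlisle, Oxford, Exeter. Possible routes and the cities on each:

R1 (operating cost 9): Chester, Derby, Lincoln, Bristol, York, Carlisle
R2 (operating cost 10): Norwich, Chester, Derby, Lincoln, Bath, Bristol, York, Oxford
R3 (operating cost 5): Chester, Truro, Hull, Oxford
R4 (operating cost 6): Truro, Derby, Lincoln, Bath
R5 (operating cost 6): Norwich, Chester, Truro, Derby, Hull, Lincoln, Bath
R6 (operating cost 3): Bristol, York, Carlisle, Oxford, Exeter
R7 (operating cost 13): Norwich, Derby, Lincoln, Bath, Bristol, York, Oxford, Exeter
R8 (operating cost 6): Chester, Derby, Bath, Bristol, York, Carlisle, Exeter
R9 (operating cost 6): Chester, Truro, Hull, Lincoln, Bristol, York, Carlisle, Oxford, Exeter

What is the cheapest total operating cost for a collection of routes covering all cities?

9

R5, R6 cover every city at operating cost 6 + 3 = 9.
Any cover uses at least 2 routes; among all covering selections none totals below 9.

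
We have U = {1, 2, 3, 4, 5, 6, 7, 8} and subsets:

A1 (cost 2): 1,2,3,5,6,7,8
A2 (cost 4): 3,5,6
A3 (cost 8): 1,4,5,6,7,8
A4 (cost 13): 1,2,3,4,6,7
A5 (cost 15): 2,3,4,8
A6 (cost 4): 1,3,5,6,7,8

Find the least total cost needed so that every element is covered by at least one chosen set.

A1, A3 cover every element at cost 2 + 8 = 10.
Any cover uses at least 2 sets; among all covering selections none totals below 10.

10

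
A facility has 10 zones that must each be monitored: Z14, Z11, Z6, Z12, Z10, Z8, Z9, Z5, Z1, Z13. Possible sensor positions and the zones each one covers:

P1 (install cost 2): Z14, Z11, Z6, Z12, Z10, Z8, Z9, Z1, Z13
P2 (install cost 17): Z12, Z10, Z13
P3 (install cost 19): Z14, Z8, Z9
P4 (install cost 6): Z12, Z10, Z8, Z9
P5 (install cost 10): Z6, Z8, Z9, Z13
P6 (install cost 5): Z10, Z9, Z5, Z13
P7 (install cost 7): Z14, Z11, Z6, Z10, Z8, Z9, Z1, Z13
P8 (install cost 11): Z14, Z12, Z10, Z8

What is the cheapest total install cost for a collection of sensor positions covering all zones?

P1, P6 cover every zone at install cost 2 + 5 = 7.
Any cover uses at least 2 sensor positions; among all covering selections none totals below 7.

7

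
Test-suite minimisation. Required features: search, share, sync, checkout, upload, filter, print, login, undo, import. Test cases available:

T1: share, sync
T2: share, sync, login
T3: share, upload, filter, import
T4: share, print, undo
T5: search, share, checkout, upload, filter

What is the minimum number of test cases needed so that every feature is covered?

4

T2, T3, T4, T5 together cover {search, share, sync, checkout, upload, filter, print, login, undo, import} — every feature.
No 3 of the 5 test cases cover everything (all 10 triples fall short), so 4 is minimum.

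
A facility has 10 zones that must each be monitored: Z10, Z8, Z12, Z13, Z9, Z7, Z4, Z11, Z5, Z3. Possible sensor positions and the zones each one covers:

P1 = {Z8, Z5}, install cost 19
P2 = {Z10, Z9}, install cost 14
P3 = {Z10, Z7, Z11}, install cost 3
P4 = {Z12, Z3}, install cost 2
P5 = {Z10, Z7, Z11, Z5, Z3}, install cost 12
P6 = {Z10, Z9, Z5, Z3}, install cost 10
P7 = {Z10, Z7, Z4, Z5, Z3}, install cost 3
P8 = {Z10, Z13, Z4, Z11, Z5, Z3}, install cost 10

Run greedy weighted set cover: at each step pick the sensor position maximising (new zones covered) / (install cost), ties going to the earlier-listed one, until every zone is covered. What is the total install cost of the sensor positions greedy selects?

Pick 1: P7 adds 5 new (Z10, Z7, Z4, Z5, Z3) at install cost 3 (ratio 5/3).
Pick 2: P4 adds 1 new (Z12) at install cost 2 (ratio 1/2).
Pick 3: P3 adds 1 new (Z11) at install cost 3 (ratio 1/3).
Pick 4: P6 adds 1 new (Z9) at install cost 10 (ratio 1/10).
Pick 5: P8 adds 1 new (Z13) at install cost 10 (ratio 1/10).
Pick 6: P1 adds 1 new (Z8) at install cost 19 (ratio 1/19).
Greedy total install cost: 3 + 2 + 3 + 10 + 10 + 19 = 47. (The true optimum is 44, so greedy overshoots here.)

47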